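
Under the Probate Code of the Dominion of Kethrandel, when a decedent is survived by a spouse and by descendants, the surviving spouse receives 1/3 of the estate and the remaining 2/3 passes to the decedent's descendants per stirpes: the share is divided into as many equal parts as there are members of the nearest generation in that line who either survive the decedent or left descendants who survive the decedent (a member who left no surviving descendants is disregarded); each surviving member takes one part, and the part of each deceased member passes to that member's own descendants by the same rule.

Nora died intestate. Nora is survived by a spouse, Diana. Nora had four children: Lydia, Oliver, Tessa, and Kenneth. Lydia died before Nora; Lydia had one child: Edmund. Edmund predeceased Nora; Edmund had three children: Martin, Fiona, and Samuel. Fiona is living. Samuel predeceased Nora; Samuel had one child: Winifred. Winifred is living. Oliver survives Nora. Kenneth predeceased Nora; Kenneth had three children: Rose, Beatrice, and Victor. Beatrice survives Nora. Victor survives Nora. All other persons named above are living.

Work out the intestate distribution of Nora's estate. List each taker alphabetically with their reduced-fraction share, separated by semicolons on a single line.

Diana, as surviving spouse, takes 1/3.
The remaining 2/3 passes to Nora's descendants per stirpes.
The 2/3 is divided into 4 equal shares of 1/6 among Lydia, Oliver, Tessa, Kenneth.
Lydia predeceased; the 1/6 allotted to Lydia's branch passes to Lydia's issue by representation.
Edmund's line is the sole branch at this level, so the full 1/6 passes to Edmund's issue by representation.
The 1/6 is divided into 3 equal shares of 1/18 among Martin, Fiona, Samuel.
Martin is living and takes 1/18.
Fiona is living and takes 1/18.
Samuel predeceased; the 1/18 allotted to Samuel's branch passes to Samuel's issue by representation.
Winifred is the sole taker at this level and receives the full 1/18.
Oliver is living and takes 1/6.
Tessa is living and takes 1/6.
Kenneth predeceased; the 1/6 allotted to Kenneth's branch passes to Kenneth's issue by representation.
The 1/6 is divided into 3 equal shares of 1/18 among Rose, Beatrice, Victor.
Rose is living and takes 1/18.
Beatrice is living and takes 1/18.
Victor is living and takes 1/18.

Beatrice 1/18; Diana 1/3; Fiona 1/18; Martin 1/18; Oliver 1/6; Rose 1/18; Tessa 1/6; Victor 1/18; Winifred 1/18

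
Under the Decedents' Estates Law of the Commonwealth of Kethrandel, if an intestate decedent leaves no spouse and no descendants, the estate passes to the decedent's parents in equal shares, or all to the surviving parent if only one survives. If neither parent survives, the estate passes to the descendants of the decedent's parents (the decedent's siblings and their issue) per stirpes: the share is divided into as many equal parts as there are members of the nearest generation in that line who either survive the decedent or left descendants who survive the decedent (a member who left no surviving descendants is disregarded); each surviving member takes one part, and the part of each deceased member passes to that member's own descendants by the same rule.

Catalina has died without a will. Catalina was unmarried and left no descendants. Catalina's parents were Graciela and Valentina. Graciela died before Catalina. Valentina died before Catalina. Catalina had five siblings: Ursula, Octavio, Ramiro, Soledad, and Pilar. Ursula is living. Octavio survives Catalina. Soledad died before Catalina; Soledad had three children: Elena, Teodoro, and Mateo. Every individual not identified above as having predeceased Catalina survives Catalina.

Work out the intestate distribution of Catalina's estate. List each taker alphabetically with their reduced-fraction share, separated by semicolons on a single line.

Elena 1/15; Mateo 1/15; Octavio 1/5; Pilar 1/5; Ramiro 1/5; Teodoro 1/15; Ursula 1/5

Neither parent survives and there are no descendants, so the estate passes to Catalina's siblings and their issue per stirpes.
The estate is divided into 5 equal shares of 1/5 among Ursula, Octavio, Ramiro, Soledad, Pilar.
Ursula is living and takes 1/5.
Octavio is living and takes 1/5.
Ramiro is living and takes 1/5.
Soledad predeceased; the 1/5 allotted to Soledad's branch passes to Soledad's issue by representation.
The 1/5 is divided into 3 equal shares of 1/15 among Elena, Teodoro, Mateo.
Elena is living and takes 1/15.
Teodoro is living and takes 1/15.
Mateo is living and takes 1/15.
Pilar is living and takes 1/5.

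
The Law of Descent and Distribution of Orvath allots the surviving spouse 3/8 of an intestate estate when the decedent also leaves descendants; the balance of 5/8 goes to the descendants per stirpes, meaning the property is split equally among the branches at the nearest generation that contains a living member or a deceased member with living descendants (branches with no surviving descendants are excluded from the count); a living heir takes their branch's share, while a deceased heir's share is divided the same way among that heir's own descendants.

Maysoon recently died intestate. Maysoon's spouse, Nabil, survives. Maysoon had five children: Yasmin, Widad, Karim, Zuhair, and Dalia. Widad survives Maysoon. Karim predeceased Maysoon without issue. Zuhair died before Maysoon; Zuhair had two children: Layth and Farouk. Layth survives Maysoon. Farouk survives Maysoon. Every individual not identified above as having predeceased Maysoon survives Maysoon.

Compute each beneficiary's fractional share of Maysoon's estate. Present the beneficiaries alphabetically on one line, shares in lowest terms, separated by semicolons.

Nabil, as surviving spouse, takes 3/8.
The remaining 5/8 passes to Maysoon's descendants per stirpes.
Karim left no surviving issue, so that branch lapses and is disregarded.
The 5/8 is divided into 4 equal shares of 5/32 among Yasmin, Widad, Zuhair, Dalia.
Yasmin is living and takes 5/32.
Widad is living and takes 5/32.
Zuhair predeceased; the 5/32 allotted to Zuhair's branch passes to Zuhair's issue by representation.
The 5/32 is divided into 2 equal shares of 5/64 among Layth, Farouk.
Layth is living and takes 5/64.
Farouk is living and takes 5/64.
Dalia is living and takes 5/32.

Dalia 5/32; Farouk 5/64; Layth 5/64; Nabil 3/8; Widad 5/32; Yasmin 5/32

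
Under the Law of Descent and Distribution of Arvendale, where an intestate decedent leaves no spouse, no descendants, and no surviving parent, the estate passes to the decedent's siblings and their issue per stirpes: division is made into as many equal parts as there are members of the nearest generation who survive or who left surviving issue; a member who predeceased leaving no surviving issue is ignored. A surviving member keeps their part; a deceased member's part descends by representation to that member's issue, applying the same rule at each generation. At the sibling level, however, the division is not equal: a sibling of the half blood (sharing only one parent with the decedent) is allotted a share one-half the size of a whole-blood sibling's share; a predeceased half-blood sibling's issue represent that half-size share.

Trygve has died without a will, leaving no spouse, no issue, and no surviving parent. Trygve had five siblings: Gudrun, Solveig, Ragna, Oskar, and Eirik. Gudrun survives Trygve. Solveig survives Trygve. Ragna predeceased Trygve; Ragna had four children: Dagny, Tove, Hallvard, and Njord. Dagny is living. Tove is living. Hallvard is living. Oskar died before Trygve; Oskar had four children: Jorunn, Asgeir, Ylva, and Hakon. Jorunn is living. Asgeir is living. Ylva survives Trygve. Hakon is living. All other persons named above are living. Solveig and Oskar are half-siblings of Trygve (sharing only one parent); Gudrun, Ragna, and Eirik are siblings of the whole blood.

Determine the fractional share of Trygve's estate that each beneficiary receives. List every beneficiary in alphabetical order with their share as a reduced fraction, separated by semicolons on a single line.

No spouse, descendants, or parent survives, so the estate passes to Trygve's siblings per stirpes.
Half-blood siblings count for one-half the weight of whole-blood siblings at the initial division.
Dividing 1 in proportion to weights (total weight 4): Gudrun (weight 1) → 1/4; Solveig (weight 1/2) → 1/8; Ragna (weight 1) → 1/4; Oskar (weight 1/2) → 1/8; Eirik (weight 1) → 1/4.
Gudrun is living and takes 1/4.
Solveig is living and takes 1/8.
Ragna predeceased; the 1/4 allotted to Ragna's branch passes to Ragna's issue by representation.
The 1/4 is divided into 4 equal shares of 1/16 among Dagny, Tove, Hallvard, Njord.
Dagny is living and takes 1/16.
Tove is living and takes 1/16.
Hallvard is living and takes 1/16.
Njord is living and takes 1/16.
Oskar predeceased; the 1/8 allotted to Oskar's branch passes to Oskar's issue by representation.
The 1/8 is divided into 4 equal shares of 1/32 among Jorunn, Asgeir, Ylva, Hakon.
Jorunn is living and takes 1/32.
Asgeir is living and takes 1/32.
Ylva is living and takes 1/32.
Hakon is living and takes 1/32.
Eirik is living and takes 1/4.

Asgeir 1/32; Dagny 1/16; Eirik 1/4; Gudrun 1/4; Hakon 1/32; Hallvard 1/16; Jorunn 1/32; Njord 1/16; Solveig 1/8; Tove 1/16; Ylva 1/32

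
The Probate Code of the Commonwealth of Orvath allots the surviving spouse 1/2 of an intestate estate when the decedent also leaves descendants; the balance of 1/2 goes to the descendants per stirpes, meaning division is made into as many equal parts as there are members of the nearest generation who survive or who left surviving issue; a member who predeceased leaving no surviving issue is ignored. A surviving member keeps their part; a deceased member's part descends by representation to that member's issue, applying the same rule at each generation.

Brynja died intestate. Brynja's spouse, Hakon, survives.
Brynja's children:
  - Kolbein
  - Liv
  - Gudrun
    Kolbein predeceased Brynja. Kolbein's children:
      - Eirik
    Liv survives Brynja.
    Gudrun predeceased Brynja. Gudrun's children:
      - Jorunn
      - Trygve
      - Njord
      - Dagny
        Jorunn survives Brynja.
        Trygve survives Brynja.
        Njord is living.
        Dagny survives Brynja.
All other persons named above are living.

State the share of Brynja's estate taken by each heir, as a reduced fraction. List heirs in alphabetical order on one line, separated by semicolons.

Hakon, as surviving spouse, takes 1/2.
The remaining 1/2 passes to Brynja's descendants per stirpes.
The 1/2 is divided into 3 equal shares of 1/6 among Kolbein, Liv, Gudrun.
Kolbein predeceased; the 1/6 allotted to Kolbein's branch passes to Kolbein's issue by representation.
Eirik is the sole taker at this level and receives the full 1/6.
Liv is living and takes 1/6.
Gudrun predeceased; the 1/6 allotted to Gudrun's branch passes to Gudrun's issue by representation.
The 1/6 is divided into 4 equal shares of 1/24 among Jorunn, Trygve, Njord, Dagny.
Jorunn is living and takes 1/24.
Trygve is living and takes 1/24.
Njord is living and takes 1/24.
Dagny is living and takes 1/24.

Dagny 1/24; Eirik 1/6; Hakon 1/2; Jorunn 1/24; Liv 1/6; Njord 1/24; Trygve 1/24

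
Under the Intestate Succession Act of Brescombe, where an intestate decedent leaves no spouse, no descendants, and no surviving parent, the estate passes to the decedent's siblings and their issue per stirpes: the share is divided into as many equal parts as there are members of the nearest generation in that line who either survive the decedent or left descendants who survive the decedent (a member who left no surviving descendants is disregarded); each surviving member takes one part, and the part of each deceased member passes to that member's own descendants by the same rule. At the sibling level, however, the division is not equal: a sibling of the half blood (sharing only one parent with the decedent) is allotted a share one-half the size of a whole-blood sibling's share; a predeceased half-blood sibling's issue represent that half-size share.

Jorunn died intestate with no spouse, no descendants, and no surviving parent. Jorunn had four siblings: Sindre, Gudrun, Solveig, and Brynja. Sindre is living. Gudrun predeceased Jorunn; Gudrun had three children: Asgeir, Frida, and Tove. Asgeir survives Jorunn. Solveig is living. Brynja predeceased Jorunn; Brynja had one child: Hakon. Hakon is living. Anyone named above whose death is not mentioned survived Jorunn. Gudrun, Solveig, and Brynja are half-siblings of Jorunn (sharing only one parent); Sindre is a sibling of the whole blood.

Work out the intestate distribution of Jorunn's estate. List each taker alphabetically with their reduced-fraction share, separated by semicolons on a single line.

No spouse, descendants, or parent survives, so the estate passes to Jorunn's siblings per stirpes.
Half-blood siblings count for one-half the weight of whole-blood siblings at the initial division.
Dividing 1 in proportion to weights (total weight 5/2): Sindre (weight 1) → 2/5; Gudrun (weight 1/2) → 1/5; Solveig (weight 1/2) → 1/5; Brynja (weight 1/2) → 1/5.
Sindre is living and takes 2/5.
Gudrun predeceased; the 1/5 allotted to Gudrun's branch passes to Gudrun's issue by representation.
The 1/5 is divided into 3 equal shares of 1/15 among Asgeir, Frida, Tove.
Asgeir is living and takes 1/15.
Frida is living and takes 1/15.
Tove is living and takes 1/15.
Solveig is living and takes 1/5.
Brynja predeceased; the 1/5 allotted to Brynja's branch passes to Brynja's issue by representation.
Hakon is the sole taker at this level and receives the full 1/5.

Asgeir 1/15; Frida 1/15; Hakon 1/5; Sindre 2/5; Solveig 1/5; Tove 1/15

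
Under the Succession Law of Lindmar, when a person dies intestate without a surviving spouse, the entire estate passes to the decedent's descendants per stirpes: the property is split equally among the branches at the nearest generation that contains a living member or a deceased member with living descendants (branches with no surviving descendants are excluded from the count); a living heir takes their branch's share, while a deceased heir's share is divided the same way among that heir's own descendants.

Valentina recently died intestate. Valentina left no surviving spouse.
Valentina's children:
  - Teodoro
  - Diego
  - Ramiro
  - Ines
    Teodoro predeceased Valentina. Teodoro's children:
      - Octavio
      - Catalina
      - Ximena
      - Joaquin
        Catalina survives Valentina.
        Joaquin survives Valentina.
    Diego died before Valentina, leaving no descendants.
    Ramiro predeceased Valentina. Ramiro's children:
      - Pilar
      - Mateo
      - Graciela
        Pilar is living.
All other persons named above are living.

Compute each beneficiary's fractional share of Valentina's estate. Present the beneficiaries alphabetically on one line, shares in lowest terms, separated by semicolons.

Catalina 1/12; Graciela 1/9; Ines 1/3; Joaquin 1/12; Mateo 1/9; Octavio 1/12; Pilar 1/9; Ximena 1/12

There is no surviving spouse, so the entire estate passes to Valentina's descendants per stirpes.
Diego left no surviving issue, so that branch lapses and is disregarded.
The estate is divided into 3 equal shares of 1/3 among Teodoro, Ramiro, Ines.
Teodoro predeceased; the 1/3 allotted to Teodoro's branch passes to Teodoro's issue by representation.
The 1/3 is divided into 4 equal shares of 1/12 among Octavio, Catalina, Ximena, Joaquin.
Octavio is living and takes 1/12.
Catalina is living and takes 1/12.
Ximena is living and takes 1/12.
Joaquin is living and takes 1/12.
Ramiro predeceased; the 1/3 allotted to Ramiro's branch passes to Ramiro's issue by representation.
The 1/3 is divided into 3 equal shares of 1/9 among Pilar, Mateo, Graciela.
Pilar is living and takes 1/9.
Mateo is living and takes 1/9.
Graciela is living and takes 1/9.
Ines is living and takes 1/3.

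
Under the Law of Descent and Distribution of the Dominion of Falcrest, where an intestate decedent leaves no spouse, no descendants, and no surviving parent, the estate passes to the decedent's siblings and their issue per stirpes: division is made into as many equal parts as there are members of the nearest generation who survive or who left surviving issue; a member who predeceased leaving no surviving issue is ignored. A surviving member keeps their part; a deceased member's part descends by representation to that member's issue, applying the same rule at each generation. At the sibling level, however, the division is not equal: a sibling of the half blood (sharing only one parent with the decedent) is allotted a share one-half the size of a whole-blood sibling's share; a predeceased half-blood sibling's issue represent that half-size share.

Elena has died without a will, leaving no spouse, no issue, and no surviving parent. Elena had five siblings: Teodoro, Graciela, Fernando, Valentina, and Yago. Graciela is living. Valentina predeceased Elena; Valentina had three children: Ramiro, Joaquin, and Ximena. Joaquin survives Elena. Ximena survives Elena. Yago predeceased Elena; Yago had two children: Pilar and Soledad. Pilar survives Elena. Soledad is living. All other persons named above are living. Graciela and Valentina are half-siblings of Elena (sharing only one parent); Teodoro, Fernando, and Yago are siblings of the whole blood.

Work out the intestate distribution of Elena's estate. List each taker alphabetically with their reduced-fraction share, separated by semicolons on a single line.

Fernando 1/4; Graciela 1/8; Joaquin 1/24; Pilar 1/8; Ramiro 1/24; Soledad 1/8; Teodoro 1/4; Ximena 1/24

No spouse, descendants, or parent survives, so the estate passes to Elena's siblings per stirpes.
Half-blood siblings count for one-half the weight of whole-blood siblings at the initial division.
Dividing 1 in proportion to weights (total weight 4): Teodoro (weight 1) → 1/4; Graciela (weight 1/2) → 1/8; Fernando (weight 1) → 1/4; Valentina (weight 1/2) → 1/8; Yago (weight 1) → 1/4.
Teodoro is living and takes 1/4.
Graciela is living and takes 1/8.
Fernando is living and takes 1/4.
Valentina predeceased; the 1/8 allotted to Valentina's branch passes to Valentina's issue by representation.
The 1/8 is divided into 3 equal shares of 1/24 among Ramiro, Joaquin, Ximena.
Ramiro is living and takes 1/24.
Joaquin is living and takes 1/24.
Ximena is living and takes 1/24.
Yago predeceased; the 1/4 allotted to Yago's branch passes to Yago's issue by representation.
The 1/4 is divided into 2 equal shares of 1/8 among Pilar, Soledad.
Pilar is living and takes 1/8.
Soledad is living and takes 1/8.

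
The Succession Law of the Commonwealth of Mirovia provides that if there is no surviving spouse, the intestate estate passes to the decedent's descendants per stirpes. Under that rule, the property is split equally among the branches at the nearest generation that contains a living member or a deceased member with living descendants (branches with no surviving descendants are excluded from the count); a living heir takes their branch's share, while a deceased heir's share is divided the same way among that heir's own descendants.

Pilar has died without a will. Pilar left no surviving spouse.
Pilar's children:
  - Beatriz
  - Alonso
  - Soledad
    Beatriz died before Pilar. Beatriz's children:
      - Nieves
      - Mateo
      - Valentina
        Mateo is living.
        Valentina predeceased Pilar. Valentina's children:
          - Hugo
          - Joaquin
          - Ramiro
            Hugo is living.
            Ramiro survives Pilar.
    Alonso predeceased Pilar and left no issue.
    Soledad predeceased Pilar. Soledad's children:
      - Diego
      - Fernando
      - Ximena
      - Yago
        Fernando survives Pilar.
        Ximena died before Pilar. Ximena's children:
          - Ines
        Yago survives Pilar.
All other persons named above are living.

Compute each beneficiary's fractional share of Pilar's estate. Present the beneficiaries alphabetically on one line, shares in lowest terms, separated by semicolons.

Diego 1/8; Fernando 1/8; Hugo 1/18; Ines 1/8; Joaquin 1/18; Mateo 1/6; Nieves 1/6; Ramiro 1/18; Yago 1/8

There is no surviving spouse, so the entire estate passes to Pilar's descendants per stirpes.
Alonso left no surviving issue, so that branch lapses and is disregarded.
The estate is divided into 2 equal shares of 1/2 among Beatriz, Soledad.
Beatriz predeceased; the 1/2 allotted to Beatriz's branch passes to Beatriz's issue by representation.
The 1/2 is divided into 3 equal shares of 1/6 among Nieves, Mateo, Valentina.
Nieves is living and takes 1/6.
Mateo is living and takes 1/6.
Valentina predeceased; the 1/6 allotted to Valentina's branch passes to Valentina's issue by representation.
The 1/6 is divided into 3 equal shares of 1/18 among Hugo, Joaquin, Ramiro.
Hugo is living and takes 1/18.
Joaquin is living and takes 1/18.
Ramiro is living and takes 1/18.
Soledad predeceased; the 1/2 allotted to Soledad's branch passes to Soledad's issue by representation.
The 1/2 is divided into 4 equal shares of 1/8 among Diego, Fernando, Ximena, Yago.
Diego is living and takes 1/8.
Fernando is living and takes 1/8.
Ximena predeceased; the 1/8 allotted to Ximena's branch passes to Ximena's issue by representation.
Ines is the sole taker at this level and receives the full 1/8.
Yago is living and takes 1/8.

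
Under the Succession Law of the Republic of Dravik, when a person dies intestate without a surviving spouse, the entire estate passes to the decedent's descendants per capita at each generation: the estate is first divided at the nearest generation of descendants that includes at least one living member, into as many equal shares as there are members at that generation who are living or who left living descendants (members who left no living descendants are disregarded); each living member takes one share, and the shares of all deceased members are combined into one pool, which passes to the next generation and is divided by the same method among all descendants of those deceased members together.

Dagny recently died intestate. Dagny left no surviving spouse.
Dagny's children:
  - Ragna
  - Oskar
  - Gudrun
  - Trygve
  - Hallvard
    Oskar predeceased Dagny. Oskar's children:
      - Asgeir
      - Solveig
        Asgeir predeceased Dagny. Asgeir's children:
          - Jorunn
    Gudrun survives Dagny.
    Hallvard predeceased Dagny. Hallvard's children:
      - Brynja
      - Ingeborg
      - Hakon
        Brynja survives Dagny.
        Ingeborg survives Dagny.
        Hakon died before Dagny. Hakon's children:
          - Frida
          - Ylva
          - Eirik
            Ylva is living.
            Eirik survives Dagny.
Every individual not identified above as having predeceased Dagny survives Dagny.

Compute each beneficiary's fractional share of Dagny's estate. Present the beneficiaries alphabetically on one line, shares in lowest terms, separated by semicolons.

There is no surviving spouse, so the entire estate passes to Dagny's descendants per capita at each generation.
At generation 1 (Ragna, Oskar, Gudrun, Trygve, Hallvard) there are 5 shares of (1)/5 = 1/5 each.
Living: Ragna, Gudrun, and Trygve — each takes 1/5.
Deceased: Oskar and Hallvard. Their combined 2/5 is pooled and carried to generation 2.
At generation 2 (Asgeir, Solveig, Brynja, Ingeborg, Hakon) there are 5 shares of (2/5)/5 = 2/25 each.
Living: Solveig, Brynja, and Ingeborg — each takes 2/25.
Deceased: Asgeir and Hakon. Their combined 4/25 is pooled and carried to generation 3.
At generation 3 (Jorunn, Frida, Ylva, Eirik) there are 4 shares of (4/25)/4 = 1/25 each.
Living: Jorunn, Frida, Ylva, and Eirik — each takes 1/25.

Brynja 2/25; Eirik 1/25; Frida 1/25; Gudrun 1/5; Ingeborg 2/25; Jorunn 1/25; Ragna 1/5; Solveig 2/25; Trygve 1/5; Ylva 1/25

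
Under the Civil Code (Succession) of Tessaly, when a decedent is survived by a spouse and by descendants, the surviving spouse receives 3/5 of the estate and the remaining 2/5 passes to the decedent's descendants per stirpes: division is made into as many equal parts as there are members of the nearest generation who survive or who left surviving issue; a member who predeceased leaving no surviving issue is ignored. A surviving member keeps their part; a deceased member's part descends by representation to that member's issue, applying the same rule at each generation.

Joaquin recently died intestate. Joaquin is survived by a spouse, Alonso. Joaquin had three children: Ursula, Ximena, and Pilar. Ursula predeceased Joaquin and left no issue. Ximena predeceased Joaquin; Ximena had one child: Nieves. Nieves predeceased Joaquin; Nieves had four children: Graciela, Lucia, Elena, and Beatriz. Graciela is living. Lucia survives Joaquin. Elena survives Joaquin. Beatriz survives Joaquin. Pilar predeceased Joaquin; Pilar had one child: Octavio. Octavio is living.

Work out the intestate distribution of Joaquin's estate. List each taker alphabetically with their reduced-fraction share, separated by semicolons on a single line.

Alonso 3/5; Beatriz 1/20; Elena 1/20; Graciela 1/20; Lucia 1/20; Octavio 1/5

Alonso, as surviving spouse, takes 3/5.
The remaining 2/5 passes to Joaquin's descendants per stirpes.
Ursula left no surviving issue, so that branch lapses and is disregarded.
The 2/5 is divided into 2 equal shares of 1/5 among Ximena, Pilar.
Ximena predeceased; the 1/5 allotted to Ximena's branch passes to Ximena's issue by representation.
Nieves's line is the sole branch at this level, so the full 1/5 passes to Nieves's issue by representation.
The 1/5 is divided into 4 equal shares of 1/20 among Graciela, Lucia, Elena, Beatriz.
Graciela is living and takes 1/20.
Lucia is living and takes 1/20.
Elena is living and takes 1/20.
Beatriz is living and takes 1/20.
Pilar predeceased; the 1/5 allotted to Pilar's branch passes to Pilar's issue by representation.
Octavio is the sole taker at this level and receives the full 1/5.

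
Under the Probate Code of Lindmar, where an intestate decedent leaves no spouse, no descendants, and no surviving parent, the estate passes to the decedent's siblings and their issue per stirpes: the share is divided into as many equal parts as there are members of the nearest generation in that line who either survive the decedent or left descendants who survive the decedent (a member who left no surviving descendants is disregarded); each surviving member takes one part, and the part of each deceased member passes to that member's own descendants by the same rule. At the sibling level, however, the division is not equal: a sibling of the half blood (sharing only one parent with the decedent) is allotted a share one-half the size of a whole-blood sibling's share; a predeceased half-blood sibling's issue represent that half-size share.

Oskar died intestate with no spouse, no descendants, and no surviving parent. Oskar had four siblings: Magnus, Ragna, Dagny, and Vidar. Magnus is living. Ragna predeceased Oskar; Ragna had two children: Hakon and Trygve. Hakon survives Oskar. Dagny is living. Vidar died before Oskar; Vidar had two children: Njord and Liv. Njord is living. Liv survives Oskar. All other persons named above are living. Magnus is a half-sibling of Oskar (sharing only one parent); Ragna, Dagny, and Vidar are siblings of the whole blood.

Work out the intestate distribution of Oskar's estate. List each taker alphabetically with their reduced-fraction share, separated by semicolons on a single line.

No spouse, descendants, or parent survives, so the estate passes to Oskar's siblings per stirpes.
Half-blood siblings count for one-half the weight of whole-blood siblings at the initial division.
Dividing 1 in proportion to weights (total weight 7/2): Magnus (weight 1/2) → 1/7; Ragna (weight 1) → 2/7; Dagny (weight 1) → 2/7; Vidar (weight 1) → 2/7.
Magnus is living and takes 1/7.
Ragna predeceased; the 2/7 allotted to Ragna's branch passes to Ragna's issue by representation.
The 2/7 is divided into 2 equal shares of 1/7 among Hakon, Trygve.
Hakon is living and takes 1/7.
Trygve is living and takes 1/7.
Dagny is living and takes 2/7.
Vidar predeceased; the 2/7 allotted to Vidar's branch passes to Vidar's issue by representation.
The 2/7 is divided into 2 equal shares of 1/7 among Njord, Liv.
Njord is living and takes 1/7.
Liv is living and takes 1/7.

Dagny 2/7; Hakon 1/7; Liv 1/7; Magnus 1/7; Njord 1/7; Trygve 1/7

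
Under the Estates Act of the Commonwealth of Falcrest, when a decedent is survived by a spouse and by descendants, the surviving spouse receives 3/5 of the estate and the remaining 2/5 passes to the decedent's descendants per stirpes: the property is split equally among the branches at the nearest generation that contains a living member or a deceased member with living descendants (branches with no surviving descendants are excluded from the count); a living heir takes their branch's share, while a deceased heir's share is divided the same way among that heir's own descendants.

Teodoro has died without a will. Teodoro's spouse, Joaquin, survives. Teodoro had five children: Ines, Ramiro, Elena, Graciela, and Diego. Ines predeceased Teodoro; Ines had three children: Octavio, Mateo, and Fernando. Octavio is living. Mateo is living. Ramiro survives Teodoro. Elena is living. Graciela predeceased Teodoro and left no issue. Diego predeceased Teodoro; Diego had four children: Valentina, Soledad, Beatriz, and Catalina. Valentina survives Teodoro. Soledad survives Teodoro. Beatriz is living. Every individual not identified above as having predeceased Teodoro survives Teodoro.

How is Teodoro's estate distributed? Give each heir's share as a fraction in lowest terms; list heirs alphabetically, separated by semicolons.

Beatriz 1/40; Catalina 1/40; Elena 1/10; Fernando 1/30; Joaquin 3/5; Mateo 1/30; Octavio 1/30; Ramiro 1/10; Soledad 1/40; Valentina 1/40

Joaquin, as surviving spouse, takes 3/5.
The remaining 2/5 passes to Teodoro's descendants per stirpes.
Graciela left no surviving issue, so that branch lapses and is disregarded.
The 2/5 is divided into 4 equal shares of 1/10 among Ines, Ramiro, Elena, Diego.
Ines predeceased; the 1/10 allotted to Ines's branch passes to Ines's issue by representation.
The 1/10 is divided into 3 equal shares of 1/30 among Octavio, Mateo, Fernando.
Octavio is living and takes 1/30.
Mateo is living and takes 1/30.
Fernando is living and takes 1/30.
Ramiro is living and takes 1/10.
Elena is living and takes 1/10.
Diego predeceased; the 1/10 allotted to Diego's branch passes to Diego's issue by representation.
The 1/10 is divided into 4 equal shares of 1/40 among Valentina, Soledad, Beatriz, Catalina.
Valentina is living and takes 1/40.
Soledad is living and takes 1/40.
Beatriz is living and takes 1/40.
Catalina is living and takes 1/40.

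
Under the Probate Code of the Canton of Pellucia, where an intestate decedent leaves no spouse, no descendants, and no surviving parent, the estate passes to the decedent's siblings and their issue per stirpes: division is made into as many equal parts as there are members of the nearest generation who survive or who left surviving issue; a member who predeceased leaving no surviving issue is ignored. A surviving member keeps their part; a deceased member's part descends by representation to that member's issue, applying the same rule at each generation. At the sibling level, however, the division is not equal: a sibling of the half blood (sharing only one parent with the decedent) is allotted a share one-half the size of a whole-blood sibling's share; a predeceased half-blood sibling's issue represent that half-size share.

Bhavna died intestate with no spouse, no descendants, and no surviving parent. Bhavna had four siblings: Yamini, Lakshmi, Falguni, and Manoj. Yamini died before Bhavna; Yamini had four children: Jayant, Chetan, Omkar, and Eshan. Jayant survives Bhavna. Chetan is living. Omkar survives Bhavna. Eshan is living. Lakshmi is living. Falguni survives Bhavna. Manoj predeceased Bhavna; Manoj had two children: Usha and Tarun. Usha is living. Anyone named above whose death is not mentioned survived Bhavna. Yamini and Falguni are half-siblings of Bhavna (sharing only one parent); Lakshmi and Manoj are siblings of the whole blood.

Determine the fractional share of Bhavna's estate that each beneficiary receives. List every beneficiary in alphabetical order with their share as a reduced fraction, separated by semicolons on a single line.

Chetan 1/24; Eshan 1/24; Falguni 1/6; Jayant 1/24; Lakshmi 1/3; Omkar 1/24; Tarun 1/6; Usha 1/6

No spouse, descendants, or parent survives, so the estate passes to Bhavna's siblings per stirpes.
Half-blood siblings count for one-half the weight of whole-blood siblings at the initial division.
Dividing 1 in proportion to weights (total weight 3): Yamini (weight 1/2) → 1/6; Lakshmi (weight 1) → 1/3; Falguni (weight 1/2) → 1/6; Manoj (weight 1) → 1/3.
Yamini predeceased; the 1/6 allotted to Yamini's branch passes to Yamini's issue by representation.
The 1/6 is divided into 4 equal shares of 1/24 among Jayant, Chetan, Omkar, Eshan.
Jayant is living and takes 1/24.
Chetan is living and takes 1/24.
Omkar is living and takes 1/24.
Eshan is living and takes 1/24.
Lakshmi is living and takes 1/3.
Falguni is living and takes 1/6.
Manoj predeceased; the 1/3 allotted to Manoj's branch passes to Manoj's issue by representation.
The 1/3 is divided into 2 equal shares of 1/6 among Usha, Tarun.
Usha is living and takes 1/6.
Tarun is living and takes 1/6.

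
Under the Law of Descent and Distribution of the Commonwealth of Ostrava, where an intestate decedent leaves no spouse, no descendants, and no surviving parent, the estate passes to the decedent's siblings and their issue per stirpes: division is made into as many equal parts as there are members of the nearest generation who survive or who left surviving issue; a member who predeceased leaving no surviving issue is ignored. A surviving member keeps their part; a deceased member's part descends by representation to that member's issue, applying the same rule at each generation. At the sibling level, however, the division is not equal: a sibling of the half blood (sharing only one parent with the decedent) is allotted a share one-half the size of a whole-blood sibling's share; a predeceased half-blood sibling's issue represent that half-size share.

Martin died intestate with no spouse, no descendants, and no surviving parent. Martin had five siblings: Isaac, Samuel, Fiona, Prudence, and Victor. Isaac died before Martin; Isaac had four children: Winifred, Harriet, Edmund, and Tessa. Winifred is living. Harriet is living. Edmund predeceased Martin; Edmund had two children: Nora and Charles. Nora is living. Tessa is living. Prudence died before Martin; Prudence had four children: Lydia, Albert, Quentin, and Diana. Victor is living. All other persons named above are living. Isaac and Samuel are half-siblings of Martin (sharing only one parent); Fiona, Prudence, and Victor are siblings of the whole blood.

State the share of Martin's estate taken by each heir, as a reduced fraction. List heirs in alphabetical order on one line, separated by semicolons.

Albert 1/16; Charles 1/64; Diana 1/16; Fiona 1/4; Harriet 1/32; Lydia 1/16; Nora 1/64; Quentin 1/16; Samuel 1/8; Tessa 1/32; Victor 1/4; Winifred 1/32

No spouse, descendants, or parent survives, so the estate passes to Martin's siblings per stirpes.
Half-blood siblings count for one-half the weight of whole-blood siblings at the initial division.
Dividing 1 in proportion to weights (total weight 4): Isaac (weight 1/2) → 1/8; Samuel (weight 1/2) → 1/8; Fiona (weight 1) → 1/4; Prudence (weight 1) → 1/4; Victor (weight 1) → 1/4.
Isaac predeceased; the 1/8 allotted to Isaac's branch passes to Isaac's issue by representation.
The 1/8 is divided into 4 equal shares of 1/32 among Winifred, Harriet, Edmund, Tessa.
Winifred is living and takes 1/32.
Harriet is living and takes 1/32.
Edmund predeceased; the 1/32 allotted to Edmund's branch passes to Edmund's issue by representation.
The 1/32 is divided into 2 equal shares of 1/64 among Nora, Charles.
Nora is living and takes 1/64.
Charles is living and takes 1/64.
Tessa is living and takes 1/32.
Samuel is living and takes 1/8.
Fiona is living and takes 1/4.
Prudence predeceased; the 1/4 allotted to Prudence's branch passes to Prudence's issue by representation.
The 1/4 is divided into 4 equal shares of 1/16 among Lydia, Albert, Quentin, Diana.
Lydia is living and takes 1/16.
Albert is living and takes 1/16.
Quentin is living and takes 1/16.
Diana is living and takes 1/16.
Victor is living and takes 1/4.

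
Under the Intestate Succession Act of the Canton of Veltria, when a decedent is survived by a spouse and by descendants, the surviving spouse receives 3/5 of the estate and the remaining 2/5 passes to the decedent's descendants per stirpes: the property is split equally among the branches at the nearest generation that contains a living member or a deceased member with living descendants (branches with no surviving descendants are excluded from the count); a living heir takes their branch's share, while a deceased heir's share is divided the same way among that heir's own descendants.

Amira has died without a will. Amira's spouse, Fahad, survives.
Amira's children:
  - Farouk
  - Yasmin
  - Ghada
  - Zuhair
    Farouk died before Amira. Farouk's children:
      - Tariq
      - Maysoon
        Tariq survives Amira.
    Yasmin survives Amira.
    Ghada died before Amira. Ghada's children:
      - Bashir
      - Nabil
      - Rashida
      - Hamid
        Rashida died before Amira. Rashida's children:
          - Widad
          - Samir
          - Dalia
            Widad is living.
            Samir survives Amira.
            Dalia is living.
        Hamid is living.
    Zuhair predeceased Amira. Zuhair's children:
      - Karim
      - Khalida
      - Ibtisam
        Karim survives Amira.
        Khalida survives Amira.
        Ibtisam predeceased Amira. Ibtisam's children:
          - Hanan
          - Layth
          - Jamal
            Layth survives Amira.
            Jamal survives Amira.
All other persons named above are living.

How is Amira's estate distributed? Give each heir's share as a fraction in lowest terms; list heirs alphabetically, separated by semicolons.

Fahad, as surviving spouse, takes 3/5.
The remaining 2/5 passes to Amira's descendants per stirpes.
The 2/5 is divided into 4 equal shares of 1/10 among Farouk, Yasmin, Ghada, Zuhair.
Farouk predeceased; the 1/10 allotted to Farouk's branch passes to Farouk's issue by representation.
The 1/10 is divided into 2 equal shares of 1/20 among Tariq, Maysoon.
Tariq is living and takes 1/20.
Maysoon is living and takes 1/20.
Yasmin is living and takes 1/10.
Ghada predeceased; the 1/10 allotted to Ghada's branch passes to Ghada's issue by representation.
The 1/10 is divided into 4 equal shares of 1/40 among Bashir, Nabil, Rashida, Hamid.
Bashir is living and takes 1/40.
Nabil is living and takes 1/40.
Rashida predeceased; the 1/40 allotted to Rashida's branch passes to Rashida's issue by representation.
The 1/40 is divided into 3 equal shares of 1/120 among Widad, Samir, Dalia.
Widad is living and takes 1/120.
Samir is living and takes 1/120.
Dalia is living and takes 1/120.
Hamid is living and takes 1/40.
Zuhair predeceased; the 1/10 allotted to Zuhair's branch passes to Zuhair's issue by representation.
The 1/10 is divided into 3 equal shares of 1/30 among Karim, Khalida, Ibtisam.
Karim is living and takes 1/30.
Khalida is living and takes 1/30.
Ibtisam predeceased; the 1/30 allotted to Ibtisam's branch passes to Ibtisam's issue by representation.
The 1/30 is divided into 3 equal shares of 1/90 among Hanan, Layth, Jamal.
Hanan is living and takes 1/90.
Layth is living and takes 1/90.
Jamal is living and takes 1/90.

Bashir 1/40; Dalia 1/120; Fahad 3/5; Hamid 1/40; Hanan 1/90; Jamal 1/90; Karim 1/30; Khalida 1/30; Layth 1/90; Maysoon 1/20; Nabil 1/40; Samir 1/120; Tariq 1/20; Widad 1/120; Yasmin 1/10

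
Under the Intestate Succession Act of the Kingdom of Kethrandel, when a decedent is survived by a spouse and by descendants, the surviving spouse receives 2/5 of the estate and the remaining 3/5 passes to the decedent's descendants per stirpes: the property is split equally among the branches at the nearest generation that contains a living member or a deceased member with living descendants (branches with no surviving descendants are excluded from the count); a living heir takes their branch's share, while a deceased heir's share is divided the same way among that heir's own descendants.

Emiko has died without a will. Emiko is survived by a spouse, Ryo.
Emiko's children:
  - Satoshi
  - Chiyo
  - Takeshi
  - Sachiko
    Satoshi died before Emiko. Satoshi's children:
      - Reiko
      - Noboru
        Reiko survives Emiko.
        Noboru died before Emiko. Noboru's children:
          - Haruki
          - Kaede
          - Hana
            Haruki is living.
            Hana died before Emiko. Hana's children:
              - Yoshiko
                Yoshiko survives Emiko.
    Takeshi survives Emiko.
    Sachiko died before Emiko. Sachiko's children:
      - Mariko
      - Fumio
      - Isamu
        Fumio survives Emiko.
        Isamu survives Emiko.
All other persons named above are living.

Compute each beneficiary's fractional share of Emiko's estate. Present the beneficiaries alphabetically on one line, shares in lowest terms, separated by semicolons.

Chiyo 3/20; Fumio 1/20; Haruki 1/40; Isamu 1/20; Kaede 1/40; Mariko 1/20; Reiko 3/40; Ryo 2/5; Takeshi 3/20; Yoshiko 1/40

Ryo, as surviving spouse, takes 2/5.
The remaining 3/5 passes to Emiko's descendants per stirpes.
The 3/5 is divided into 4 equal shares of 3/20 among Satoshi, Chiyo, Takeshi, Sachiko.
Satoshi predeceased; the 3/20 allotted to Satoshi's branch passes to Satoshi's issue by representation.
The 3/20 is divided into 2 equal shares of 3/40 among Reiko, Noboru.
Reiko is living and takes 3/40.
Noboru predeceased; the 3/40 allotted to Noboru's branch passes to Noboru's issue by representation.
The 3/40 is divided into 3 equal shares of 1/40 among Haruki, Kaede, Hana.
Haruki is living and takes 1/40.
Kaede is living and takes 1/40.
Hana predeceased; the 1/40 allotted to Hana's branch passes to Hana's issue by representation.
Yoshiko is the sole taker at this level and receives the full 1/40.
Chiyo is living and takes 3/20.
Takeshi is living and takes 3/20.
Sachiko predeceased; the 3/20 allotted to Sachiko's branch passes to Sachiko's issue by representation.
The 3/20 is divided into 3 equal shares of 1/20 among Mariko, Fumio, Isamu.
Mariko is living and takes 1/20.
Fumio is living and takes 1/20.
Isamu is living and takes 1/20.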